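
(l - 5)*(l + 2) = l^2 - 3*l - 10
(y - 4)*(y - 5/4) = y^2 - 21*y/4 + 5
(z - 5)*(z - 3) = z^2 - 8*z + 15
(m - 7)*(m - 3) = m^2 - 10*m + 21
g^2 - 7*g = g*(g - 7)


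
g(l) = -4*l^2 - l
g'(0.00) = -1.00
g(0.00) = 0.00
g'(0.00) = -1.00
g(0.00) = 0.00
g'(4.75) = -39.00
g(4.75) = -95.00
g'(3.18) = -26.44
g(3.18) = -43.63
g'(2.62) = -21.96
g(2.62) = -30.08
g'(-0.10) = -0.20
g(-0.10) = 0.06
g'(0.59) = -5.72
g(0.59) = -1.98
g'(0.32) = -3.56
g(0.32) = -0.73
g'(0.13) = -2.04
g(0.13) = -0.20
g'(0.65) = -6.20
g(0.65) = -2.34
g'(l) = -8*l - 1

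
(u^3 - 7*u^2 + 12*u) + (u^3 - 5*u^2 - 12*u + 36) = 2*u^3 - 12*u^2 + 36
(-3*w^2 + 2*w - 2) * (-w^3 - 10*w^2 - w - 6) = 3*w^5 + 28*w^4 - 15*w^3 + 36*w^2 - 10*w + 12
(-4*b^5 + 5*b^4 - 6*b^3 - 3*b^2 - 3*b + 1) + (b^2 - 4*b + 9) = -4*b^5 + 5*b^4 - 6*b^3 - 2*b^2 - 7*b + 10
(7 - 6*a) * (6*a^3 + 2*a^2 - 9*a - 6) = -36*a^4 + 30*a^3 + 68*a^2 - 27*a - 42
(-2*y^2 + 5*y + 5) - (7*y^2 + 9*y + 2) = -9*y^2 - 4*y + 3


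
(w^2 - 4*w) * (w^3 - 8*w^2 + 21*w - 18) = w^5 - 12*w^4 + 53*w^3 - 102*w^2 + 72*w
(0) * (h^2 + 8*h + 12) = 0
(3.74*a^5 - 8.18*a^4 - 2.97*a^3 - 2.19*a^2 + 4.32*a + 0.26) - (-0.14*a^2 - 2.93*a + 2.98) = 3.74*a^5 - 8.18*a^4 - 2.97*a^3 - 2.05*a^2 + 7.25*a - 2.72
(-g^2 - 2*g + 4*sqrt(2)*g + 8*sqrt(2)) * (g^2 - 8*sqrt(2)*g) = -g^4 - 2*g^3 + 12*sqrt(2)*g^3 - 64*g^2 + 24*sqrt(2)*g^2 - 128*g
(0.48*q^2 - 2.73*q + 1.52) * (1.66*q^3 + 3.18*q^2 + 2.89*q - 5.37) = 0.7968*q^5 - 3.0054*q^4 - 4.771*q^3 - 5.6337*q^2 + 19.0529*q - 8.1624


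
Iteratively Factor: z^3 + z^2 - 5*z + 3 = (z - 1)*(z^2 + 2*z - 3) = (z - 1)*(z + 3)*(z - 1)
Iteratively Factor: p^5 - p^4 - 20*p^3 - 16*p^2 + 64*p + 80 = (p + 2)*(p^4 - 3*p^3 - 14*p^2 + 12*p + 40) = (p - 2)*(p + 2)*(p^3 - p^2 - 16*p - 20) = (p - 2)*(p + 2)^2*(p^2 - 3*p - 10) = (p - 5)*(p - 2)*(p + 2)^2*(p + 2)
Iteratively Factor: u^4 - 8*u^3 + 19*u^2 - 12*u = (u)*(u^3 - 8*u^2 + 19*u - 12) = u*(u - 1)*(u^2 - 7*u + 12) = u*(u - 4)*(u - 1)*(u - 3)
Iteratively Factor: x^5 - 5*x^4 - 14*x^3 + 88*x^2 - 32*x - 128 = (x - 4)*(x^4 - x^3 - 18*x^2 + 16*x + 32) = (x - 4)*(x + 1)*(x^3 - 2*x^2 - 16*x + 32) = (x - 4)*(x + 1)*(x + 4)*(x^2 - 6*x + 8) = (x - 4)^2*(x + 1)*(x + 4)*(x - 2)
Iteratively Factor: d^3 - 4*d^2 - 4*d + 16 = (d + 2)*(d^2 - 6*d + 8) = (d - 2)*(d + 2)*(d - 4)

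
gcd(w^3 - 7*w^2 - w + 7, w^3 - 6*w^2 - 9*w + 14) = w^2 - 8*w + 7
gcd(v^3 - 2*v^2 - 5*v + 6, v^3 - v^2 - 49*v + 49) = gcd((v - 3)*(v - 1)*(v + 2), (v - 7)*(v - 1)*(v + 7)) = v - 1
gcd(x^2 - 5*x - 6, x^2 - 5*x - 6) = x^2 - 5*x - 6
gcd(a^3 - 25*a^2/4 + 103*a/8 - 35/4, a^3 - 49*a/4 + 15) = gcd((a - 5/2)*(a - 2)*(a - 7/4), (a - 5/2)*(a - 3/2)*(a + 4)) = a - 5/2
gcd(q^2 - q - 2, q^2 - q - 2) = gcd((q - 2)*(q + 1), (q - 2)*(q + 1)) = q^2 - q - 2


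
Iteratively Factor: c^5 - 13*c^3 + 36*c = (c - 2)*(c^4 + 2*c^3 - 9*c^2 - 18*c) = (c - 2)*(c + 3)*(c^3 - c^2 - 6*c) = (c - 2)*(c + 2)*(c + 3)*(c^2 - 3*c) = c*(c - 2)*(c + 2)*(c + 3)*(c - 3)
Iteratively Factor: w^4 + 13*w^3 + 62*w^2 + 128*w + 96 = (w + 4)*(w^3 + 9*w^2 + 26*w + 24) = (w + 4)^2*(w^2 + 5*w + 6) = (w + 3)*(w + 4)^2*(w + 2)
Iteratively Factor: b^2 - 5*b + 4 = (b - 4)*(b - 1)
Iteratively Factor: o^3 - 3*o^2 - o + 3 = (o - 3)*(o^2 - 1) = (o - 3)*(o - 1)*(o + 1)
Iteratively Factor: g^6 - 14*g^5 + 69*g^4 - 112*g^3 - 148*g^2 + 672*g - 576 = (g + 2)*(g^5 - 16*g^4 + 101*g^3 - 314*g^2 + 480*g - 288) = (g - 4)*(g + 2)*(g^4 - 12*g^3 + 53*g^2 - 102*g + 72) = (g - 4)^2*(g + 2)*(g^3 - 8*g^2 + 21*g - 18) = (g - 4)^2*(g - 2)*(g + 2)*(g^2 - 6*g + 9) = (g - 4)^2*(g - 3)*(g - 2)*(g + 2)*(g - 3)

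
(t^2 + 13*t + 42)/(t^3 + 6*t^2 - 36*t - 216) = (t + 7)/(t^2 - 36)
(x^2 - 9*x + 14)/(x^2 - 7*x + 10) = (x - 7)/(x - 5)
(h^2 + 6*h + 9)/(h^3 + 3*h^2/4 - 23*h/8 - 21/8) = 8*(h^2 + 6*h + 9)/(8*h^3 + 6*h^2 - 23*h - 21)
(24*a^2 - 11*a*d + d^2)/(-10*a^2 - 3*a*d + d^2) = (-24*a^2 + 11*a*d - d^2)/(10*a^2 + 3*a*d - d^2)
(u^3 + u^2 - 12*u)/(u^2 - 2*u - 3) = u*(u + 4)/(u + 1)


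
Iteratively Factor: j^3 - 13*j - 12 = (j - 4)*(j^2 + 4*j + 3) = (j - 4)*(j + 1)*(j + 3)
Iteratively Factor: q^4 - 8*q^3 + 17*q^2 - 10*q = (q - 5)*(q^3 - 3*q^2 + 2*q) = (q - 5)*(q - 2)*(q^2 - q) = q*(q - 5)*(q - 2)*(q - 1)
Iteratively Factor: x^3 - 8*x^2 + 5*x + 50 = (x - 5)*(x^2 - 3*x - 10) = (x - 5)*(x + 2)*(x - 5)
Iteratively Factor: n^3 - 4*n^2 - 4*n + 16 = (n + 2)*(n^2 - 6*n + 8) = (n - 4)*(n + 2)*(n - 2)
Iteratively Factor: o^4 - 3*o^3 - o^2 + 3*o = (o)*(o^3 - 3*o^2 - o + 3) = o*(o - 1)*(o^2 - 2*o - 3) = o*(o - 1)*(o + 1)*(o - 3)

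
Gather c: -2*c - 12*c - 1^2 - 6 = -14*c - 7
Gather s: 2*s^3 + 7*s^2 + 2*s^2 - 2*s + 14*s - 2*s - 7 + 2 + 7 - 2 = 2*s^3 + 9*s^2 + 10*s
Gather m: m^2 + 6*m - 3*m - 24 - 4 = m^2 + 3*m - 28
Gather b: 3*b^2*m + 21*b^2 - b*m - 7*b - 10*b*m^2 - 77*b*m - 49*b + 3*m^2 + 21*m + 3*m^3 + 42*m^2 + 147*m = b^2*(3*m + 21) + b*(-10*m^2 - 78*m - 56) + 3*m^3 + 45*m^2 + 168*m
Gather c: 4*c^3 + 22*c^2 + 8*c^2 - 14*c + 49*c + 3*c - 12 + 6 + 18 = 4*c^3 + 30*c^2 + 38*c + 12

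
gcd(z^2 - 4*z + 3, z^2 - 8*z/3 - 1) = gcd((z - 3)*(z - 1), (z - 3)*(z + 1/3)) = z - 3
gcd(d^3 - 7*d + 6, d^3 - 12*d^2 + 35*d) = 1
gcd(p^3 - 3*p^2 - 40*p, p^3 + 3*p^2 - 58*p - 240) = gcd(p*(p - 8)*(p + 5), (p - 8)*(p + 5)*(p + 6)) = p^2 - 3*p - 40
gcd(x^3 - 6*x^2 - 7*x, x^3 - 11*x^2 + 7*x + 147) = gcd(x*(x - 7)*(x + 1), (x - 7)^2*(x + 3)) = x - 7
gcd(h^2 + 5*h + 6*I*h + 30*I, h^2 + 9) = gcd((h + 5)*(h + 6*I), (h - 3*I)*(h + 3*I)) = 1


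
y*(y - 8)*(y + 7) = y^3 - y^2 - 56*y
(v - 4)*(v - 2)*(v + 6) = v^3 - 28*v + 48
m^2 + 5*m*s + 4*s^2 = (m + s)*(m + 4*s)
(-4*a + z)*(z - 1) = -4*a*z + 4*a + z^2 - z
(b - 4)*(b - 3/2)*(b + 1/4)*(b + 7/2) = b^4 - 7*b^3/4 - 55*b^2/4 + 283*b/16 + 21/4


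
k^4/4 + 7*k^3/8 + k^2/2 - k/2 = k*(k/4 + 1/2)*(k - 1/2)*(k + 2)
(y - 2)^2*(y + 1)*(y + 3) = y^4 - 9*y^2 + 4*y + 12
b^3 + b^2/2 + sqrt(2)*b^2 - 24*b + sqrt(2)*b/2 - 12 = (b + 1/2)*(b - 3*sqrt(2))*(b + 4*sqrt(2))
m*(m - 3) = m^2 - 3*m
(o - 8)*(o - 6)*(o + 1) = o^3 - 13*o^2 + 34*o + 48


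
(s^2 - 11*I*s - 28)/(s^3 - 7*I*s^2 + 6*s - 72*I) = (s - 7*I)/(s^2 - 3*I*s + 18)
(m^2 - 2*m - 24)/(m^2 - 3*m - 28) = (m - 6)/(m - 7)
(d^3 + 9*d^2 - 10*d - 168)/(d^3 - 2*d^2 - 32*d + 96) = (d + 7)/(d - 4)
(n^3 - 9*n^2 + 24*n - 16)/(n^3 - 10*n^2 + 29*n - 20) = (n - 4)/(n - 5)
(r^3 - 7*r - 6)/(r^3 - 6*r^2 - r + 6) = (r^2 - r - 6)/(r^2 - 7*r + 6)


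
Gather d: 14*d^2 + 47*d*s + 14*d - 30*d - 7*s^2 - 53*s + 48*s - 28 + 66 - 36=14*d^2 + d*(47*s - 16) - 7*s^2 - 5*s + 2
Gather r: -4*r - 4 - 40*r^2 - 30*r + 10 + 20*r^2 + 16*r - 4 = -20*r^2 - 18*r + 2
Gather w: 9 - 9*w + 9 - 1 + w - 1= 16 - 8*w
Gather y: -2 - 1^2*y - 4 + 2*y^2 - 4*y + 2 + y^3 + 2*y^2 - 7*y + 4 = y^3 + 4*y^2 - 12*y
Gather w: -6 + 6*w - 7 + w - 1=7*w - 14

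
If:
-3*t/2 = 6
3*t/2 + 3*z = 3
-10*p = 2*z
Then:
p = -3/5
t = -4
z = 3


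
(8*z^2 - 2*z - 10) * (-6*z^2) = -48*z^4 + 12*z^3 + 60*z^2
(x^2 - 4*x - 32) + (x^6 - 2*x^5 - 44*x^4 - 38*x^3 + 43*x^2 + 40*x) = x^6 - 2*x^5 - 44*x^4 - 38*x^3 + 44*x^2 + 36*x - 32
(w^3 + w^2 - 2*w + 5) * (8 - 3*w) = -3*w^4 + 5*w^3 + 14*w^2 - 31*w + 40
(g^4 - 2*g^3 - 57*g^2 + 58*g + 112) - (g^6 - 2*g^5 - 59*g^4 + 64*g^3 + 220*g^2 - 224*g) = -g^6 + 2*g^5 + 60*g^4 - 66*g^3 - 277*g^2 + 282*g + 112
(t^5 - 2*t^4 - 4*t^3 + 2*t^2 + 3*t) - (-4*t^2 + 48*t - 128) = t^5 - 2*t^4 - 4*t^3 + 6*t^2 - 45*t + 128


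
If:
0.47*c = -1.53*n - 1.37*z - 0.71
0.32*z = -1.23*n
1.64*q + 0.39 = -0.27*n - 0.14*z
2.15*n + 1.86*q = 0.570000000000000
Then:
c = 1.77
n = 0.41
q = -0.17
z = -1.59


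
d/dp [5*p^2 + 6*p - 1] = 10*p + 6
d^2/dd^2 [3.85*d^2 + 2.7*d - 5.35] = 7.70000000000000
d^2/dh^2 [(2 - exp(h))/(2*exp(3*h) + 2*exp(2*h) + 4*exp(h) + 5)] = (-16*exp(6*h) + 60*exp(5*h) + 116*exp(4*h) + 202*exp(3*h) - 72*exp(2*h) - 28*exp(h) - 65)*exp(h)/(8*exp(9*h) + 24*exp(8*h) + 72*exp(7*h) + 164*exp(6*h) + 264*exp(5*h) + 396*exp(4*h) + 454*exp(3*h) + 390*exp(2*h) + 300*exp(h) + 125)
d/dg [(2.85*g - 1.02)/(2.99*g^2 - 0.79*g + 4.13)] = (-8.5215*g^2 + 6.0996*g + 10.9647)/(8.9401*g^4 - 4.7242*g^3 + 25.3215*g^2 - 6.5254*g + 17.0569)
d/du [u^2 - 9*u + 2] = 2*u - 9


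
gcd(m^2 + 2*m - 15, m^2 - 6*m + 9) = m - 3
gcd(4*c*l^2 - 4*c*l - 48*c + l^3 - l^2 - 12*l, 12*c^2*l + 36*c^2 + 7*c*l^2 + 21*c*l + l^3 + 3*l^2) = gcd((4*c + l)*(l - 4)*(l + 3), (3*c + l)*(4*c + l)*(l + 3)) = 4*c*l + 12*c + l^2 + 3*l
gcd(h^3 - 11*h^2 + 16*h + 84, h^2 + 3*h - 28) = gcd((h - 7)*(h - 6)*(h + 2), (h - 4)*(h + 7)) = 1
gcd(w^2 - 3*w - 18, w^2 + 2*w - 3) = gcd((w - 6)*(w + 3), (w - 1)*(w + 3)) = w + 3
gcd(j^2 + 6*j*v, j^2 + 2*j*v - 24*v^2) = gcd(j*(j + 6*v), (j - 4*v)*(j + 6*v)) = j + 6*v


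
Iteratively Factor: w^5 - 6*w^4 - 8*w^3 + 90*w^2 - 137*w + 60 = (w - 3)*(w^4 - 3*w^3 - 17*w^2 + 39*w - 20) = (w - 3)*(w - 1)*(w^3 - 2*w^2 - 19*w + 20) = (w - 5)*(w - 3)*(w - 1)*(w^2 + 3*w - 4) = (w - 5)*(w - 3)*(w - 1)^2*(w + 4)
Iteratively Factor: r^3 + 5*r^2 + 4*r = (r + 4)*(r^2 + r) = r*(r + 4)*(r + 1)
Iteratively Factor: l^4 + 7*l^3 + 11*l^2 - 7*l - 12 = (l + 1)*(l^3 + 6*l^2 + 5*l - 12) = (l + 1)*(l + 4)*(l^2 + 2*l - 3) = (l - 1)*(l + 1)*(l + 4)*(l + 3)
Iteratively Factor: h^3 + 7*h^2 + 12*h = (h + 3)*(h^2 + 4*h) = (h + 3)*(h + 4)*(h)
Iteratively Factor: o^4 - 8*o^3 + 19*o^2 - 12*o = (o - 1)*(o^3 - 7*o^2 + 12*o) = (o - 3)*(o - 1)*(o^2 - 4*o) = (o - 4)*(o - 3)*(o - 1)*(o)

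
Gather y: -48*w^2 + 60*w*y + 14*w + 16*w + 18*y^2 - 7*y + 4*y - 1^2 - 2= -48*w^2 + 30*w + 18*y^2 + y*(60*w - 3) - 3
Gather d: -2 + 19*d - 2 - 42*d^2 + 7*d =-42*d^2 + 26*d - 4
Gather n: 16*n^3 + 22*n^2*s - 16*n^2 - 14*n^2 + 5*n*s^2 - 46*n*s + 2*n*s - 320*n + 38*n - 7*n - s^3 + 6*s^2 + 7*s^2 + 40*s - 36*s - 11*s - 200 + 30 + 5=16*n^3 + n^2*(22*s - 30) + n*(5*s^2 - 44*s - 289) - s^3 + 13*s^2 - 7*s - 165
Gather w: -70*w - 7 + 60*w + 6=-10*w - 1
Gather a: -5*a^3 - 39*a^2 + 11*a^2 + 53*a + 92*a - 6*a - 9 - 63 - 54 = -5*a^3 - 28*a^2 + 139*a - 126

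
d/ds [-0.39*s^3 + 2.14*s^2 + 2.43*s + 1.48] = -1.17*s^2 + 4.28*s + 2.43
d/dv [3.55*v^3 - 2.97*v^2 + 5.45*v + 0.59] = 10.65*v^2 - 5.94*v + 5.45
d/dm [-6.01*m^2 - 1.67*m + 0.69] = -12.02*m - 1.67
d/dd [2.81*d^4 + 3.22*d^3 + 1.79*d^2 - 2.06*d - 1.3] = 11.24*d^3 + 9.66*d^2 + 3.58*d - 2.06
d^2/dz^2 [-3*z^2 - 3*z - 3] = -6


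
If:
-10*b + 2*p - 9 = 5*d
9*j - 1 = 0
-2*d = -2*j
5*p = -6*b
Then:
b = -215/279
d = 1/9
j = 1/9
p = 86/93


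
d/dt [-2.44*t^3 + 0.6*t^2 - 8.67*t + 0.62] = -7.32*t^2 + 1.2*t - 8.67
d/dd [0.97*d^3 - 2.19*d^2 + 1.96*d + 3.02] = 2.91*d^2 - 4.38*d + 1.96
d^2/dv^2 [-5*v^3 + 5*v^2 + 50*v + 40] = 10 - 30*v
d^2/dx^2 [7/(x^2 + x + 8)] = 14*(-x^2 - x + (2*x + 1)^2 - 8)/(x^2 + x + 8)^3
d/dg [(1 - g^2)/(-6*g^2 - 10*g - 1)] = 2*(5*g^2 + 7*g + 5)/(36*g^4 + 120*g^3 + 112*g^2 + 20*g + 1)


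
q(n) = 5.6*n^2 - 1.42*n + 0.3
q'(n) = 11.2*n - 1.42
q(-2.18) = 30.01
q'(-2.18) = -25.84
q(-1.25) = 10.82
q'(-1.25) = -15.42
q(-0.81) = 5.12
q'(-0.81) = -10.49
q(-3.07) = 57.44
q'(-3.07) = -35.80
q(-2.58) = 41.24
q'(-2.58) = -30.32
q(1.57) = 11.87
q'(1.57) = 16.16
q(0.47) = 0.87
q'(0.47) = 3.84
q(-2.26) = 32.11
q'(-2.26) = -26.73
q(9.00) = 441.12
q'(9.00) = 99.38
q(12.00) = 789.66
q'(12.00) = 132.98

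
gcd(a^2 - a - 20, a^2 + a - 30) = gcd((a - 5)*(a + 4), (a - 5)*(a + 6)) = a - 5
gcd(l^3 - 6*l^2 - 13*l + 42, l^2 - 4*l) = 1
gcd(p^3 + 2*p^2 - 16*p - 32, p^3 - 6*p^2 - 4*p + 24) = p + 2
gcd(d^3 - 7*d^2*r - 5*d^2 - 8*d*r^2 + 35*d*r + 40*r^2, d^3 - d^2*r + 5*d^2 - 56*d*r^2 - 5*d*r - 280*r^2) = -d + 8*r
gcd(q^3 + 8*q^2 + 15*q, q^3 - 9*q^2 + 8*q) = q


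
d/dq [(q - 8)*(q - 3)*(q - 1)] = 3*q^2 - 24*q + 35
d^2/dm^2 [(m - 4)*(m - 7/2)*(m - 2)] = 6*m - 19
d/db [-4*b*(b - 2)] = 8 - 8*b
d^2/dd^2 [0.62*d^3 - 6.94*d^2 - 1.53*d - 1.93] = 3.72*d - 13.88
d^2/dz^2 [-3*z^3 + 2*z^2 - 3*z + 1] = 4 - 18*z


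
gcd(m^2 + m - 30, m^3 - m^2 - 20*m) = m - 5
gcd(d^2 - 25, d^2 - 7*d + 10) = d - 5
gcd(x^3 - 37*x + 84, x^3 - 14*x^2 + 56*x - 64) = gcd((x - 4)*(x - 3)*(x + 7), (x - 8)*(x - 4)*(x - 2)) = x - 4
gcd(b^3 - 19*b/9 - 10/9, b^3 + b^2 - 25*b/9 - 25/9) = b^2 - 2*b/3 - 5/3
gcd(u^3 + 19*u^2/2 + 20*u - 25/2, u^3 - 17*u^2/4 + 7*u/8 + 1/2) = u - 1/2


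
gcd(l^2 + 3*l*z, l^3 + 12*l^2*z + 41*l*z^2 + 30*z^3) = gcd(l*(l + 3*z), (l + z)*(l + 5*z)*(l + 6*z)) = 1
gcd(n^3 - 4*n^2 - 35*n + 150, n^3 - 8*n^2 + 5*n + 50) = n^2 - 10*n + 25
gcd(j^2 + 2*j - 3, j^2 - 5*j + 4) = j - 1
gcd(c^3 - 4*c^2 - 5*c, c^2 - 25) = c - 5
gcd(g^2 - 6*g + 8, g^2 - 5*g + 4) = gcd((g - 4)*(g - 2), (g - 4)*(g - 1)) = g - 4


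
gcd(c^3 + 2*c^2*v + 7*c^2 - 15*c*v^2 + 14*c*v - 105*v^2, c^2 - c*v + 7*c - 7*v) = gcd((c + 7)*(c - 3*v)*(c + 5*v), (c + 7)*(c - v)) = c + 7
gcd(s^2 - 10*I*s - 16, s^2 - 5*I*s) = 1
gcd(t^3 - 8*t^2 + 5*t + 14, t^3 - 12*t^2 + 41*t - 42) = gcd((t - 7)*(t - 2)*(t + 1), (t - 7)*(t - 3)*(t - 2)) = t^2 - 9*t + 14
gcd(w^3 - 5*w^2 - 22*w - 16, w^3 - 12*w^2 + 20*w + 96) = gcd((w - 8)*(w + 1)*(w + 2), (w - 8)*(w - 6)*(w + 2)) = w^2 - 6*w - 16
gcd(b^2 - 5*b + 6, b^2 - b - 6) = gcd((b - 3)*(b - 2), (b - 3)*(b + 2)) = b - 3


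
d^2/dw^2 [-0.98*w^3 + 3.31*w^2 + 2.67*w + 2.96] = 6.62 - 5.88*w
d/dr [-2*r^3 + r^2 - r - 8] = -6*r^2 + 2*r - 1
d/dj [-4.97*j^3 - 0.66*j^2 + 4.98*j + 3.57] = -14.91*j^2 - 1.32*j + 4.98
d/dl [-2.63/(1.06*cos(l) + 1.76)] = -2.7878*sin(l)/(1.06*cos(l) + 1.76)^2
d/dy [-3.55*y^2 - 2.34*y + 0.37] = -7.1*y - 2.34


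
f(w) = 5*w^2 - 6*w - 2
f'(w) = 10*w - 6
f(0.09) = -2.50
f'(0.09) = -5.10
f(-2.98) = 60.28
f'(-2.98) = -35.80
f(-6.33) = 236.32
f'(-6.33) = -69.30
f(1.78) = 3.16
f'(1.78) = 11.80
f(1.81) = 3.52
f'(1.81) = 12.10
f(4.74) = 81.90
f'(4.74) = 41.40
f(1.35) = -0.99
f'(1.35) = 7.50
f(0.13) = -2.70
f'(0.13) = -4.70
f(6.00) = 142.00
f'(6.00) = 54.00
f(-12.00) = 790.00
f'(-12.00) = -126.00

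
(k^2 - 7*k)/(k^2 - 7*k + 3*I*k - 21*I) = k/(k + 3*I)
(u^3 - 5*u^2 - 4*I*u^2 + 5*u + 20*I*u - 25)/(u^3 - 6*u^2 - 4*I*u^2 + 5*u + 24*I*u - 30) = (u - 5)/(u - 6)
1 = 1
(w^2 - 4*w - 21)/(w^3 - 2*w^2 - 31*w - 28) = (w + 3)/(w^2 + 5*w + 4)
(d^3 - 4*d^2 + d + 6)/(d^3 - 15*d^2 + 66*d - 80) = (d^2 - 2*d - 3)/(d^2 - 13*d + 40)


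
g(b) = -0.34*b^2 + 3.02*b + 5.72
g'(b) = 3.02 - 0.68*b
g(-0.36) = 4.59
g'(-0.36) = 3.26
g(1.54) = 9.56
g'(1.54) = 1.97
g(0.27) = 6.51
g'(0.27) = 2.84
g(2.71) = 11.41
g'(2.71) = 1.18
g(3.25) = 11.94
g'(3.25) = 0.81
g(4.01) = 12.36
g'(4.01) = 0.29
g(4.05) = 12.37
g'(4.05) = 0.27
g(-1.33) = 1.10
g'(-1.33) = 3.92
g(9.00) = 5.36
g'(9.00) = -3.10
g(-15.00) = -116.08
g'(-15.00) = 13.22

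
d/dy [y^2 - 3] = 2*y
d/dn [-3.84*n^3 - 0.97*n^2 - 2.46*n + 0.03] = -11.52*n^2 - 1.94*n - 2.46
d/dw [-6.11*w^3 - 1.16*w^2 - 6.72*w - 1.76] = -18.33*w^2 - 2.32*w - 6.72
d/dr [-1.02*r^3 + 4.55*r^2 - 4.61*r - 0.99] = -3.06*r^2 + 9.1*r - 4.61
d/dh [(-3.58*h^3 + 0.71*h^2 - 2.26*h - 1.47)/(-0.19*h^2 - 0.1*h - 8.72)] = (0.6802*h^4 + 0.716*h^3 + 93.1524*h^2 - 12.941*h + 19.5602)/(0.0361*h^4 + 0.038*h^3 + 3.3236*h^2 + 1.744*h + 76.0384)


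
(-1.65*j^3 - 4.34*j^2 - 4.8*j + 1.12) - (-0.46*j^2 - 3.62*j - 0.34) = -1.65*j^3 - 3.88*j^2 - 1.18*j + 1.46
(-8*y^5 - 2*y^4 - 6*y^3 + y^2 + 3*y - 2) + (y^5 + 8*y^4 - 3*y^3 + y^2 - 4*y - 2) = -7*y^5 + 6*y^4 - 9*y^3 + 2*y^2 - y - 4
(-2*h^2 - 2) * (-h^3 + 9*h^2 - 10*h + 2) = 2*h^5 - 18*h^4 + 22*h^3 - 22*h^2 + 20*h - 4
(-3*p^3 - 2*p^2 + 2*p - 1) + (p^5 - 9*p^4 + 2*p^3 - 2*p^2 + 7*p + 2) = p^5 - 9*p^4 - p^3 - 4*p^2 + 9*p + 1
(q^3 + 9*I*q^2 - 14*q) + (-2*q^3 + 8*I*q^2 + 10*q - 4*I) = -q^3 + 17*I*q^2 - 4*q - 4*I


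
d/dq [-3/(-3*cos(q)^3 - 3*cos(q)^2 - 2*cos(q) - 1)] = 3*(9*cos(q)^2 + 6*cos(q) + 2)*sin(q)/(3*cos(q)^3 + 3*cos(q)^2 + 2*cos(q) + 1)^2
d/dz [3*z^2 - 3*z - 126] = 6*z - 3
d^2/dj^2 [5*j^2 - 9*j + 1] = 10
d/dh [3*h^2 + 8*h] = 6*h + 8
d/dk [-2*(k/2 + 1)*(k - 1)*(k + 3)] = -3*k^2 - 8*k - 1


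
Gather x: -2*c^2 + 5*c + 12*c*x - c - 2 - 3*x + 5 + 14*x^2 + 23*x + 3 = -2*c^2 + 4*c + 14*x^2 + x*(12*c + 20) + 6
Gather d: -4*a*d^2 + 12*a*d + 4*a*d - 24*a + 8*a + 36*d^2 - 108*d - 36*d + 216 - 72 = -16*a + d^2*(36 - 4*a) + d*(16*a - 144) + 144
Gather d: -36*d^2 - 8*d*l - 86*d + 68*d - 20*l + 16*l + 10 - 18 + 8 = -36*d^2 + d*(-8*l - 18) - 4*l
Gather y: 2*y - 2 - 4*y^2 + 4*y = -4*y^2 + 6*y - 2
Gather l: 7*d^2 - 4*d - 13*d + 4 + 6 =7*d^2 - 17*d + 10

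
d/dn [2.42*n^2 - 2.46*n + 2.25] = 4.84*n - 2.46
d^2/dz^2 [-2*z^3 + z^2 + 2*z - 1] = 2 - 12*z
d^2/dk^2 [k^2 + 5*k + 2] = 2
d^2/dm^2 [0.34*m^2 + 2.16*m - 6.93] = 0.680000000000000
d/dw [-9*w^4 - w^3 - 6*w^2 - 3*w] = -36*w^3 - 3*w^2 - 12*w - 3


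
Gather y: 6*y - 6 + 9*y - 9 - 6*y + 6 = 9*y - 9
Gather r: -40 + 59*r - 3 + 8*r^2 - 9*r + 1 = 8*r^2 + 50*r - 42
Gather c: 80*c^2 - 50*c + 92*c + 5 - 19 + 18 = 80*c^2 + 42*c + 4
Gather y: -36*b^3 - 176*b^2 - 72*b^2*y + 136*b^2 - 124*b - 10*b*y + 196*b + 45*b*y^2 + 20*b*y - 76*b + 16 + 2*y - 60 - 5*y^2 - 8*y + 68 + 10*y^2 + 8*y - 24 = -36*b^3 - 40*b^2 - 4*b + y^2*(45*b + 5) + y*(-72*b^2 + 10*b + 2)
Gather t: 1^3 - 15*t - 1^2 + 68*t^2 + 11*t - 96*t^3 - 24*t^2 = -96*t^3 + 44*t^2 - 4*t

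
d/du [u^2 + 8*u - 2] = 2*u + 8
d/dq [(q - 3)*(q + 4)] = 2*q + 1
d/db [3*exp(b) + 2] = 3*exp(b)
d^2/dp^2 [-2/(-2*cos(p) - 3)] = 4*(3*cos(p) - cos(2*p) + 3)/(2*cos(p) + 3)^3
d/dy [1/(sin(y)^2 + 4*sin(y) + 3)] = -2*(sin(y) + 2)*cos(y)/(sin(y)^2 + 4*sin(y) + 3)^2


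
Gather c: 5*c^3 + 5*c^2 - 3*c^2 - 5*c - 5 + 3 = 5*c^3 + 2*c^2 - 5*c - 2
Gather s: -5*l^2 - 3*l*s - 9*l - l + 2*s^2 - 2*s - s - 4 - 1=-5*l^2 - 10*l + 2*s^2 + s*(-3*l - 3) - 5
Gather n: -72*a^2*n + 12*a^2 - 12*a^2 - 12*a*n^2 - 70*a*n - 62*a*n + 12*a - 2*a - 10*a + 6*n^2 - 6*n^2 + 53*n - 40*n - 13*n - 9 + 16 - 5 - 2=-12*a*n^2 + n*(-72*a^2 - 132*a)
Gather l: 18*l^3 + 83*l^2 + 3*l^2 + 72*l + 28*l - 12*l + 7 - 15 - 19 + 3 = 18*l^3 + 86*l^2 + 88*l - 24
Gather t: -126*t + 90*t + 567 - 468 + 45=144 - 36*t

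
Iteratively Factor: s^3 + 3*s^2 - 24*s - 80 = (s - 5)*(s^2 + 8*s + 16) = (s - 5)*(s + 4)*(s + 4)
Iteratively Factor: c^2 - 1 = (c + 1)*(c - 1)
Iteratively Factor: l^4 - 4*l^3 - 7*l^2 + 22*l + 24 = (l + 1)*(l^3 - 5*l^2 - 2*l + 24) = (l + 1)*(l + 2)*(l^2 - 7*l + 12) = (l - 4)*(l + 1)*(l + 2)*(l - 3)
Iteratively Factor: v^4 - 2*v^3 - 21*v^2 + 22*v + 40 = (v + 4)*(v^3 - 6*v^2 + 3*v + 10) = (v - 2)*(v + 4)*(v^2 - 4*v - 5) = (v - 2)*(v + 1)*(v + 4)*(v - 5)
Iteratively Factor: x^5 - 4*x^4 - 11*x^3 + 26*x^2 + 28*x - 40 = (x + 2)*(x^4 - 6*x^3 + x^2 + 24*x - 20) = (x - 2)*(x + 2)*(x^3 - 4*x^2 - 7*x + 10) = (x - 2)*(x - 1)*(x + 2)*(x^2 - 3*x - 10) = (x - 5)*(x - 2)*(x - 1)*(x + 2)*(x + 2)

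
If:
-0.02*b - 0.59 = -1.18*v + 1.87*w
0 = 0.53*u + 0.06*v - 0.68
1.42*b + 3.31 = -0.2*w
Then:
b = -0.140845070422535*w - 2.33098591549296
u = 1.23088772481387 - 0.179134931108879*w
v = 1.58235855812843*w + 0.460491764144187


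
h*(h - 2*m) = h^2 - 2*h*m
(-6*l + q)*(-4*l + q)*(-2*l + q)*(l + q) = -48*l^4 - 4*l^3*q + 32*l^2*q^2 - 11*l*q^3 + q^4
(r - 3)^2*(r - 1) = r^3 - 7*r^2 + 15*r - 9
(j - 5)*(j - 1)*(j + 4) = j^3 - 2*j^2 - 19*j + 20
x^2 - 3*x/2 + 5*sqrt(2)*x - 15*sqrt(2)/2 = (x - 3/2)*(x + 5*sqrt(2))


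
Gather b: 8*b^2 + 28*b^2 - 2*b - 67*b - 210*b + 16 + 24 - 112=36*b^2 - 279*b - 72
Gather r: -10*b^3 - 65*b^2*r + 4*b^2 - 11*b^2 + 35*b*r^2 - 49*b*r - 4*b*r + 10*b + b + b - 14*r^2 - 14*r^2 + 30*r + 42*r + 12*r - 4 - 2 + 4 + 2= -10*b^3 - 7*b^2 + 12*b + r^2*(35*b - 28) + r*(-65*b^2 - 53*b + 84)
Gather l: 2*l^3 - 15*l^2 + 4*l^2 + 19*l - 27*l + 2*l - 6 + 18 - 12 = 2*l^3 - 11*l^2 - 6*l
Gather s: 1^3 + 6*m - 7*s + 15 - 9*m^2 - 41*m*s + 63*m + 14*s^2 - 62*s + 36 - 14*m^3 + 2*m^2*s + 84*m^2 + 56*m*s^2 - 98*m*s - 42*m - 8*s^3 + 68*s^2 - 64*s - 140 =-14*m^3 + 75*m^2 + 27*m - 8*s^3 + s^2*(56*m + 82) + s*(2*m^2 - 139*m - 133) - 88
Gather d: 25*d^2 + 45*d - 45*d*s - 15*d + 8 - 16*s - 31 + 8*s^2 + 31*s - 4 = 25*d^2 + d*(30 - 45*s) + 8*s^2 + 15*s - 27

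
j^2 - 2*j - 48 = (j - 8)*(j + 6)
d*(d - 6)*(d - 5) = d^3 - 11*d^2 + 30*d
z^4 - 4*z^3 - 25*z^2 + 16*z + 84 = (z - 7)*(z - 2)*(z + 2)*(z + 3)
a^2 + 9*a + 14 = (a + 2)*(a + 7)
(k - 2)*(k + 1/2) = k^2 - 3*k/2 - 1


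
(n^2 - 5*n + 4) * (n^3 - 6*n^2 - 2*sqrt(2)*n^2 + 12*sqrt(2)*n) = n^5 - 11*n^4 - 2*sqrt(2)*n^4 + 22*sqrt(2)*n^3 + 34*n^3 - 68*sqrt(2)*n^2 - 24*n^2 + 48*sqrt(2)*n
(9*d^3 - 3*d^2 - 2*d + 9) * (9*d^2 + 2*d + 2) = 81*d^5 - 9*d^4 - 6*d^3 + 71*d^2 + 14*d + 18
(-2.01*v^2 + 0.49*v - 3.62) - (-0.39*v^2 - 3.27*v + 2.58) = -1.62*v^2 + 3.76*v - 6.2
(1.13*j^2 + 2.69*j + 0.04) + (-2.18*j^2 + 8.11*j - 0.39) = -1.05*j^2 + 10.8*j - 0.35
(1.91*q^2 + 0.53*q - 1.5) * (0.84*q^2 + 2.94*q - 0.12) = 1.6044*q^4 + 6.0606*q^3 + 0.069*q^2 - 4.4736*q + 0.18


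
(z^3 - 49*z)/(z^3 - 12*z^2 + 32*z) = (z^2 - 49)/(z^2 - 12*z + 32)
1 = 1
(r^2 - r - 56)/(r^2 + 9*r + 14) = (r - 8)/(r + 2)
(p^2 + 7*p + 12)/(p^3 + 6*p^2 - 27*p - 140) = (p + 3)/(p^2 + 2*p - 35)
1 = 1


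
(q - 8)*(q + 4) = q^2 - 4*q - 32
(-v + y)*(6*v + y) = -6*v^2 + 5*v*y + y^2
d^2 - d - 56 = (d - 8)*(d + 7)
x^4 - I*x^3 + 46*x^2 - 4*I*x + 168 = (x - 7*I)*(x - 2*I)*(x + 2*I)*(x + 6*I)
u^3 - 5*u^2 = u^2*(u - 5)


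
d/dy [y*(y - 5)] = 2*y - 5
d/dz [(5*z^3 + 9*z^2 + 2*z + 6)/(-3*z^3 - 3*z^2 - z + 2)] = (12*z^4 + 2*z^3 + 81*z^2 + 72*z + 10)/(9*z^6 + 18*z^5 + 15*z^4 - 6*z^3 - 11*z^2 - 4*z + 4)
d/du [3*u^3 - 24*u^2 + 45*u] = 9*u^2 - 48*u + 45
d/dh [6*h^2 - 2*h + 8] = 12*h - 2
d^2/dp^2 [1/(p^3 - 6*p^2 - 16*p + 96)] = 2*(3*(2 - p)*(p^3 - 6*p^2 - 16*p + 96) + (-3*p^2 + 12*p + 16)^2)/(p^3 - 6*p^2 - 16*p + 96)^3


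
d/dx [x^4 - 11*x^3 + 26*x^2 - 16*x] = 4*x^3 - 33*x^2 + 52*x - 16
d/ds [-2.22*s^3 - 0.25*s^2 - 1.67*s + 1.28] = -6.66*s^2 - 0.5*s - 1.67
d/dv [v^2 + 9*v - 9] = 2*v + 9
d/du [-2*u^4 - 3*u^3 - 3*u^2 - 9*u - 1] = -8*u^3 - 9*u^2 - 6*u - 9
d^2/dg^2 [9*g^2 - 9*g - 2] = 18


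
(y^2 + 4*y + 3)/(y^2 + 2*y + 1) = (y + 3)/(y + 1)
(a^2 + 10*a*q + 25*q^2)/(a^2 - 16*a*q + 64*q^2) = (a^2 + 10*a*q + 25*q^2)/(a^2 - 16*a*q + 64*q^2)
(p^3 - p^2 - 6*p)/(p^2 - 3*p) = p + 2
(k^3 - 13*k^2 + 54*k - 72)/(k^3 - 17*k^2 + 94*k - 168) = (k - 3)/(k - 7)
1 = 1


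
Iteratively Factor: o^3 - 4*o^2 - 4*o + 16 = (o - 2)*(o^2 - 2*o - 8) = (o - 4)*(o - 2)*(o + 2)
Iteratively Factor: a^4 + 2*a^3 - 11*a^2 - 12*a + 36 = (a + 3)*(a^3 - a^2 - 8*a + 12) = (a + 3)^2*(a^2 - 4*a + 4) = (a - 2)*(a + 3)^2*(a - 2)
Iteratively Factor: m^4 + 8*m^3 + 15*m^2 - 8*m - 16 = (m - 1)*(m^3 + 9*m^2 + 24*m + 16) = (m - 1)*(m + 4)*(m^2 + 5*m + 4) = (m - 1)*(m + 4)^2*(m + 1)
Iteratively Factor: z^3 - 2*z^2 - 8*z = (z)*(z^2 - 2*z - 8) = z*(z - 4)*(z + 2)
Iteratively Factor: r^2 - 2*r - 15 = (r + 3)*(r - 5)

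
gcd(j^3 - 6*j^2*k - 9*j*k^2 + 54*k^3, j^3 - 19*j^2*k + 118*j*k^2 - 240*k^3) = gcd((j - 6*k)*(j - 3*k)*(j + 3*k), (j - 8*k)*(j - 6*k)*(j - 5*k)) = j - 6*k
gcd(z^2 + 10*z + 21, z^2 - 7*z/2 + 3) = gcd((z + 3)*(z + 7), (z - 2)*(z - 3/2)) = 1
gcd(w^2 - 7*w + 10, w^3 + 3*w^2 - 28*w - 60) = w - 5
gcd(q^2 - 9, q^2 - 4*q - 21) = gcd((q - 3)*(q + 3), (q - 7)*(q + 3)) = q + 3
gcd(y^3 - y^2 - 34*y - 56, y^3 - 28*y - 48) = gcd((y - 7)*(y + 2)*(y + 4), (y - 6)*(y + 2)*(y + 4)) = y^2 + 6*y + 8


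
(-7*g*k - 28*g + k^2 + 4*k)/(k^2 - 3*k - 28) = (-7*g + k)/(k - 7)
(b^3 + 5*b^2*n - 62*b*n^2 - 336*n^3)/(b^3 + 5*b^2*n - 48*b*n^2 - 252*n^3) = (b^2 - b*n - 56*n^2)/(b^2 - b*n - 42*n^2)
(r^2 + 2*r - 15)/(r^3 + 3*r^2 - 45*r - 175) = (r - 3)/(r^2 - 2*r - 35)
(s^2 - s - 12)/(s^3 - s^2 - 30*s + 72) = (s + 3)/(s^2 + 3*s - 18)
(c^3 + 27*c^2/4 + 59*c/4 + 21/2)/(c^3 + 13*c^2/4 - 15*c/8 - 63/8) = 2*(c + 2)/(2*c - 3)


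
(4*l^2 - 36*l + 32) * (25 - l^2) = -4*l^4 + 36*l^3 + 68*l^2 - 900*l + 800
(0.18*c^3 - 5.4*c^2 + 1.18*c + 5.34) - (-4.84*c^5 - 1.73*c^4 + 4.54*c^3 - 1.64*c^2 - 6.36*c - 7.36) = 4.84*c^5 + 1.73*c^4 - 4.36*c^3 - 3.76*c^2 + 7.54*c + 12.7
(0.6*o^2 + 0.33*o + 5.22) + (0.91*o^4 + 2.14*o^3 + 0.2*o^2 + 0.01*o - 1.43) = 0.91*o^4 + 2.14*o^3 + 0.8*o^2 + 0.34*o + 3.79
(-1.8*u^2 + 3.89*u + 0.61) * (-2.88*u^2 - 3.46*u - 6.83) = 5.184*u^4 - 4.9752*u^3 - 2.9222*u^2 - 28.6793*u - 4.1663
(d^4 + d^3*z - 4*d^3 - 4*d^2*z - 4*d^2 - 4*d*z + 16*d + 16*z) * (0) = 0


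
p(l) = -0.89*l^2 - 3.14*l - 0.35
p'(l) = -1.78*l - 3.14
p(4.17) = -28.92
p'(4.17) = -10.56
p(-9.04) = -44.70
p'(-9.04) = 12.95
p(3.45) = -21.78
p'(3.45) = -9.28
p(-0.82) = 1.63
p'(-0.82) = -1.68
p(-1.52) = 2.37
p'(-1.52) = -0.43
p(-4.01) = -2.07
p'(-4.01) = 4.00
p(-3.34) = 0.21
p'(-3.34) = 2.81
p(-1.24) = 2.18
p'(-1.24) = -0.93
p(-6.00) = -13.55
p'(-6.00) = 7.54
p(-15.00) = -153.50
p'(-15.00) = 23.56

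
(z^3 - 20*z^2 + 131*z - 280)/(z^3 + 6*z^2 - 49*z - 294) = (z^2 - 13*z + 40)/(z^2 + 13*z + 42)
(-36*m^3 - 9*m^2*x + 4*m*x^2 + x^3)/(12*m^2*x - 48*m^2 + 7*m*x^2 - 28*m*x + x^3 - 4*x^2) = (-3*m + x)/(x - 4)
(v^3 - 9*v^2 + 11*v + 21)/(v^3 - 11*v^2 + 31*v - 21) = (v + 1)/(v - 1)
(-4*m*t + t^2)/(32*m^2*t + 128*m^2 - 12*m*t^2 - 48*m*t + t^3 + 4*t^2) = t/(-8*m*t - 32*m + t^2 + 4*t)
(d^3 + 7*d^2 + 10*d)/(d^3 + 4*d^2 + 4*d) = (d + 5)/(d + 2)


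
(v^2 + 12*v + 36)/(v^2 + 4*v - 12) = (v + 6)/(v - 2)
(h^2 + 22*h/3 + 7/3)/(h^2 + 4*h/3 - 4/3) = (3*h^2 + 22*h + 7)/(3*h^2 + 4*h - 4)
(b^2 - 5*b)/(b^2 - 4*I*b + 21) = b*(b - 5)/(b^2 - 4*I*b + 21)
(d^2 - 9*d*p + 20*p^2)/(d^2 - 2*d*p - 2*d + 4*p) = (d^2 - 9*d*p + 20*p^2)/(d^2 - 2*d*p - 2*d + 4*p)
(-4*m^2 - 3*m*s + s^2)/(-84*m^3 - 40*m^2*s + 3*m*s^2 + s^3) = (4*m^2 + 3*m*s - s^2)/(84*m^3 + 40*m^2*s - 3*m*s^2 - s^3)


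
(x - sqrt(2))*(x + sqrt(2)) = x^2 - 2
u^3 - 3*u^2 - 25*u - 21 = (u - 7)*(u + 1)*(u + 3)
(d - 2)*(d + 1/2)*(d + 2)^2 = d^4 + 5*d^3/2 - 3*d^2 - 10*d - 4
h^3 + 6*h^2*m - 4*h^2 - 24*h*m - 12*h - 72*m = (h - 6)*(h + 2)*(h + 6*m)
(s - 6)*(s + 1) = s^2 - 5*s - 6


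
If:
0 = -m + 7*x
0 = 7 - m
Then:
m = 7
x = 1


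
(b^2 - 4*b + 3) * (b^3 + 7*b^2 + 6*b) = b^5 + 3*b^4 - 19*b^3 - 3*b^2 + 18*b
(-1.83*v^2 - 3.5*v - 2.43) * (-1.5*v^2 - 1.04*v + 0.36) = 2.745*v^4 + 7.1532*v^3 + 6.6262*v^2 + 1.2672*v - 0.8748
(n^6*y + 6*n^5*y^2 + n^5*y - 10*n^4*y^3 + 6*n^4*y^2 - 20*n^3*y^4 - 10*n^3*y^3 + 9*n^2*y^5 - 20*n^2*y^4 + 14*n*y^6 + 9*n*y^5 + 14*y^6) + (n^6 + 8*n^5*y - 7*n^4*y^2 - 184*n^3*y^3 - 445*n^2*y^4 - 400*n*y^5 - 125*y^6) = n^6*y + n^6 + 6*n^5*y^2 + 9*n^5*y - 10*n^4*y^3 - n^4*y^2 - 20*n^3*y^4 - 194*n^3*y^3 + 9*n^2*y^5 - 465*n^2*y^4 + 14*n*y^6 - 391*n*y^5 - 111*y^6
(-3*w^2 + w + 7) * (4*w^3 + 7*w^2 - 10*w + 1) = -12*w^5 - 17*w^4 + 65*w^3 + 36*w^2 - 69*w + 7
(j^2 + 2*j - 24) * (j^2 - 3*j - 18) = j^4 - j^3 - 48*j^2 + 36*j + 432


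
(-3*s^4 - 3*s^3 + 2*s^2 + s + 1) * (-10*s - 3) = 30*s^5 + 39*s^4 - 11*s^3 - 16*s^2 - 13*s - 3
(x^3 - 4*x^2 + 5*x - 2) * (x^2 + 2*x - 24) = x^5 - 2*x^4 - 27*x^3 + 104*x^2 - 124*x + 48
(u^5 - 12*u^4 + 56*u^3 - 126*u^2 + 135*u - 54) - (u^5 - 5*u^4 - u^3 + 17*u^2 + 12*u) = -7*u^4 + 57*u^3 - 143*u^2 + 123*u - 54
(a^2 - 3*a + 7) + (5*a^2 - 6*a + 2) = 6*a^2 - 9*a + 9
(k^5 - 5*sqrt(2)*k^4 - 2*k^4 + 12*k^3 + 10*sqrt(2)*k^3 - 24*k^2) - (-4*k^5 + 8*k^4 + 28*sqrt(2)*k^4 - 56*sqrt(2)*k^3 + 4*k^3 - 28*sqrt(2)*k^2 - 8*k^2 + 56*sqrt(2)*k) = 5*k^5 - 33*sqrt(2)*k^4 - 10*k^4 + 8*k^3 + 66*sqrt(2)*k^3 - 16*k^2 + 28*sqrt(2)*k^2 - 56*sqrt(2)*k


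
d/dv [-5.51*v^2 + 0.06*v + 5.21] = 0.06 - 11.02*v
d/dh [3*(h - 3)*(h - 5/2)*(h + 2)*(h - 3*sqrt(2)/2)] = 12*h^3 - 63*h^2/2 - 27*sqrt(2)*h^2/2 - 21*h + 63*sqrt(2)*h/2 + 63*sqrt(2)/4 + 45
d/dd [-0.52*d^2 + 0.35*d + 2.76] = 0.35 - 1.04*d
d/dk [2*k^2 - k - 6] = 4*k - 1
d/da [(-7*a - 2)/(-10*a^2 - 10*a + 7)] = (-70*a^2 - 40*a - 69)/(100*a^4 + 200*a^3 - 40*a^2 - 140*a + 49)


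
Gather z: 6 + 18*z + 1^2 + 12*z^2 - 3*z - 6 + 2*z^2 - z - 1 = 14*z^2 + 14*z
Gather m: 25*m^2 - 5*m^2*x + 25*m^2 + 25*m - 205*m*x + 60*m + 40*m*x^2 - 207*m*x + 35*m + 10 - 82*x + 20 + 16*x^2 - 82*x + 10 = m^2*(50 - 5*x) + m*(40*x^2 - 412*x + 120) + 16*x^2 - 164*x + 40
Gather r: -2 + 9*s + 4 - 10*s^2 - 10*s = -10*s^2 - s + 2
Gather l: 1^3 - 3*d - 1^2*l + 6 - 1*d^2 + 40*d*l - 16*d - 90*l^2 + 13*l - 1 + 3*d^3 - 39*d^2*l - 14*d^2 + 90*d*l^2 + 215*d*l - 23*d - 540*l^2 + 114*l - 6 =3*d^3 - 15*d^2 - 42*d + l^2*(90*d - 630) + l*(-39*d^2 + 255*d + 126)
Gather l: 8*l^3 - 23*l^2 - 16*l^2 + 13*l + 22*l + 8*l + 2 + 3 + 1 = 8*l^3 - 39*l^2 + 43*l + 6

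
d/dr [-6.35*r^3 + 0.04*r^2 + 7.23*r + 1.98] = -19.05*r^2 + 0.08*r + 7.23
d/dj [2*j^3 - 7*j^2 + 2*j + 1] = 6*j^2 - 14*j + 2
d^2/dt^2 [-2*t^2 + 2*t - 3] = -4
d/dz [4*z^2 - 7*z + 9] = 8*z - 7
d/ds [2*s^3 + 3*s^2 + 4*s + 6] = 6*s^2 + 6*s + 4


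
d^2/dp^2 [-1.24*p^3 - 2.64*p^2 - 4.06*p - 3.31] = -7.44*p - 5.28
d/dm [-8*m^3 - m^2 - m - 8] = -24*m^2 - 2*m - 1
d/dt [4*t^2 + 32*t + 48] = 8*t + 32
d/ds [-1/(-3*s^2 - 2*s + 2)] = 2*(-3*s - 1)/(3*s^2 + 2*s - 2)^2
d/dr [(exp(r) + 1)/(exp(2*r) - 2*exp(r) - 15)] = (2*(1 - exp(r))*(exp(r) + 1) + exp(2*r) - 2*exp(r) - 15)*exp(r)/(-exp(2*r) + 2*exp(r) + 15)^2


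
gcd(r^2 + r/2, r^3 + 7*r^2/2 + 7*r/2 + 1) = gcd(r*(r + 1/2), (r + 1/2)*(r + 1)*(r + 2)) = r + 1/2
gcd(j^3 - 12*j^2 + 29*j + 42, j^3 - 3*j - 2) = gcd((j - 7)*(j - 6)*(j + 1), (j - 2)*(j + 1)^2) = j + 1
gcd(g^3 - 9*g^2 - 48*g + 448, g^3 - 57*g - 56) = g^2 - g - 56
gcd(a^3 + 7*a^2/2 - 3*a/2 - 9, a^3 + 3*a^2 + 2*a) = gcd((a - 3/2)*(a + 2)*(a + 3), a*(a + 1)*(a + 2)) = a + 2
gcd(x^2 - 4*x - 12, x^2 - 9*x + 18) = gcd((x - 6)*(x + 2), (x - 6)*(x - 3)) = x - 6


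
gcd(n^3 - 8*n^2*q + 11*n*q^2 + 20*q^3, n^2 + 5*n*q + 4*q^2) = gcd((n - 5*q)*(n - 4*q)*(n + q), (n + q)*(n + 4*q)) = n + q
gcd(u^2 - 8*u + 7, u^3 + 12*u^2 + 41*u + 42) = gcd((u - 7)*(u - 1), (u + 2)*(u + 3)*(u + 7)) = 1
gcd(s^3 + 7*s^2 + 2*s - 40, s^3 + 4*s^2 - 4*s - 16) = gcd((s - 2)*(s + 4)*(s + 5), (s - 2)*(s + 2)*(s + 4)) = s^2 + 2*s - 8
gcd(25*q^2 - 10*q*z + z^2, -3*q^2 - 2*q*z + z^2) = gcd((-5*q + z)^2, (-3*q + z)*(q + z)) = 1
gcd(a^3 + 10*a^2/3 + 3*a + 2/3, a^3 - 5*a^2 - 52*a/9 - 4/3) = a + 1/3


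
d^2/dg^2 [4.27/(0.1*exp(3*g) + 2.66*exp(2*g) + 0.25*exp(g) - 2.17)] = (4.27*(0.3*exp(2*g) + 5.32*exp(g) + 0.25)*(0.6*exp(2*g) + 10.64*exp(g) + 0.5)*exp(g) - (3.843*exp(2*g) + 45.4328*exp(g) + 1.0675)*(0.1*exp(3*g) + 2.66*exp(2*g) + 0.25*exp(g) - 2.17))*exp(g)/(0.1*exp(3*g) + 2.66*exp(2*g) + 0.25*exp(g) - 2.17)^3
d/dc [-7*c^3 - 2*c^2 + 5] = c*(-21*c - 4)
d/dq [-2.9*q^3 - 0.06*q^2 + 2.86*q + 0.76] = -8.7*q^2 - 0.12*q + 2.86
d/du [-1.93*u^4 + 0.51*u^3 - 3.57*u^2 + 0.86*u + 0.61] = -7.72*u^3 + 1.53*u^2 - 7.14*u + 0.86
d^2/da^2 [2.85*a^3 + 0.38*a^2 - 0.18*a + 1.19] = 17.1*a + 0.76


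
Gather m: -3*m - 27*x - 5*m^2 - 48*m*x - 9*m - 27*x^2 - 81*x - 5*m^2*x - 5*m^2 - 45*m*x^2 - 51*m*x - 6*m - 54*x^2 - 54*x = m^2*(-5*x - 10) + m*(-45*x^2 - 99*x - 18) - 81*x^2 - 162*x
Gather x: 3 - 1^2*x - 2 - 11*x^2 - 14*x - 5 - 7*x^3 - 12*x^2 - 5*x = -7*x^3 - 23*x^2 - 20*x - 4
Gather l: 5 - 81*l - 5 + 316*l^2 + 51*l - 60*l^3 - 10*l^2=-60*l^3 + 306*l^2 - 30*l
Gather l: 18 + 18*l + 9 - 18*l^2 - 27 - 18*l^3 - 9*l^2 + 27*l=-18*l^3 - 27*l^2 + 45*l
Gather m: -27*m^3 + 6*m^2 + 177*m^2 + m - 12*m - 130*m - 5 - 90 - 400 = -27*m^3 + 183*m^2 - 141*m - 495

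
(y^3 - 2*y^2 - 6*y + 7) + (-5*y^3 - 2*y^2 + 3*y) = -4*y^3 - 4*y^2 - 3*y + 7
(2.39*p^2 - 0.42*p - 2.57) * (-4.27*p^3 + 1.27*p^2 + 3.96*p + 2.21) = -10.2053*p^5 + 4.8287*p^4 + 19.9049*p^3 + 0.3548*p^2 - 11.1054*p - 5.6797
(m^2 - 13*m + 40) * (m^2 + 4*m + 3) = m^4 - 9*m^3 - 9*m^2 + 121*m + 120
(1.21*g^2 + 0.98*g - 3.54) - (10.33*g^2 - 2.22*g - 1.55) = -9.12*g^2 + 3.2*g - 1.99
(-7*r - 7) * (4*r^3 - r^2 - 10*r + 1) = -28*r^4 - 21*r^3 + 77*r^2 + 63*r - 7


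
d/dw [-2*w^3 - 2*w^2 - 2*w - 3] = -6*w^2 - 4*w - 2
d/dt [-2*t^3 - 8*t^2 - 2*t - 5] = -6*t^2 - 16*t - 2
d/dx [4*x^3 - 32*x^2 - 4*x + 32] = 12*x^2 - 64*x - 4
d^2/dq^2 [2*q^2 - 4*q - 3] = 4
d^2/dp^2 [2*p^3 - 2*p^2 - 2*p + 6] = 12*p - 4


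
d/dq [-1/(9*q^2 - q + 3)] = (18*q - 1)/(9*q^2 - q + 3)^2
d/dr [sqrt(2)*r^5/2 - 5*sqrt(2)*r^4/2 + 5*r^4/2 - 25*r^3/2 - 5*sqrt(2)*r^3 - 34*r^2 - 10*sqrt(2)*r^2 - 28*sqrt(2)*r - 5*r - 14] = 5*sqrt(2)*r^4/2 - 10*sqrt(2)*r^3 + 10*r^3 - 75*r^2/2 - 15*sqrt(2)*r^2 - 68*r - 20*sqrt(2)*r - 28*sqrt(2) - 5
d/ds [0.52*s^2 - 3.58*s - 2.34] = 1.04*s - 3.58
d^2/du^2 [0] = 0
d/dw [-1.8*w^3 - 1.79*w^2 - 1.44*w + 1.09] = -5.4*w^2 - 3.58*w - 1.44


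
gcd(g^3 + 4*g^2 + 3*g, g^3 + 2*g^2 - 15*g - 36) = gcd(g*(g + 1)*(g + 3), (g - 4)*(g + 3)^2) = g + 3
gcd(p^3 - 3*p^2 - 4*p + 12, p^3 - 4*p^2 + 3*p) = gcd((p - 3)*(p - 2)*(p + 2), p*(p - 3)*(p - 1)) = p - 3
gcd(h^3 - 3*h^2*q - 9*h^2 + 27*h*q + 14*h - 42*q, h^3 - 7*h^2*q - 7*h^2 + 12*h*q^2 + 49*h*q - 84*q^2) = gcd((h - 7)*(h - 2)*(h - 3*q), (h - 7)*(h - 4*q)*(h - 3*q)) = -h^2 + 3*h*q + 7*h - 21*q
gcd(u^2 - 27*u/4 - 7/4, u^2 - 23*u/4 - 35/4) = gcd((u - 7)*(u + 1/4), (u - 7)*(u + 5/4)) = u - 7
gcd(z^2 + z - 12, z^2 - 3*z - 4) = 1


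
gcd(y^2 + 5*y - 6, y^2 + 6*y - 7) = y - 1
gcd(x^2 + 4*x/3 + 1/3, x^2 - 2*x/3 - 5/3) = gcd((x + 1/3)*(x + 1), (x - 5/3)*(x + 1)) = x + 1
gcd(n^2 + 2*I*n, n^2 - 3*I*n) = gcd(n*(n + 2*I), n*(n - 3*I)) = n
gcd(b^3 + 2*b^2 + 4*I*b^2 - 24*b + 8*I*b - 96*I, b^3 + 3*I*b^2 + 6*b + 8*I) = b + 4*I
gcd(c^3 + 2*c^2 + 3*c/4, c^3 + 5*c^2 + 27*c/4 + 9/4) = c^2 + 2*c + 3/4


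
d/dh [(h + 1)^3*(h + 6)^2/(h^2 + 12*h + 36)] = 3*h^2 + 6*h + 3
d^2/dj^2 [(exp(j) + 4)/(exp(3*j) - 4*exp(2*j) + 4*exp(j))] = 4*(exp(3*j) + 10*exp(2*j) - 8*exp(j) + 4)*exp(-j)/(exp(4*j) - 8*exp(3*j) + 24*exp(2*j) - 32*exp(j) + 16)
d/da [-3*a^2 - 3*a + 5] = -6*a - 3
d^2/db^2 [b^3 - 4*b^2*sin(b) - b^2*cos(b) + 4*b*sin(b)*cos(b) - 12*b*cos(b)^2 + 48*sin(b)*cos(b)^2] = 4*b^2*sin(b) + b^2*cos(b) + 4*b*sin(b) - 8*b*sin(2*b) - 16*b*cos(b) + 24*b*cos(2*b) + 6*b - 20*sin(b) + 24*sin(2*b) - 108*sin(3*b) - 2*cos(b) + 8*cos(2*b)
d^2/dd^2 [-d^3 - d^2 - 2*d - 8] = -6*d - 2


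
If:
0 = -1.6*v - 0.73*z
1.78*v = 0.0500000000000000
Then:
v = 0.03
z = -0.06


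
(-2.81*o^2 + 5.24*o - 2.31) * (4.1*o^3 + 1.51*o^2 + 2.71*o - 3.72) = -11.521*o^5 + 17.2409*o^4 - 9.1737*o^3 + 21.1655*o^2 - 25.7529*o + 8.5932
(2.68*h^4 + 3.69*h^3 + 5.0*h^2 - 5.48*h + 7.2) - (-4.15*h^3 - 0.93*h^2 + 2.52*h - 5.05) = 2.68*h^4 + 7.84*h^3 + 5.93*h^2 - 8.0*h + 12.25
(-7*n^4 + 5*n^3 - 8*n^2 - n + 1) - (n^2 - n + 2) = -7*n^4 + 5*n^3 - 9*n^2 - 1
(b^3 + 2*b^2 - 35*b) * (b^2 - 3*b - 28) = b^5 - b^4 - 69*b^3 + 49*b^2 + 980*b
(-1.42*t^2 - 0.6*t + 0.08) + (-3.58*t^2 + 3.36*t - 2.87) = -5.0*t^2 + 2.76*t - 2.79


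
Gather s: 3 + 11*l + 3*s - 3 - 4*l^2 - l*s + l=-4*l^2 + 12*l + s*(3 - l)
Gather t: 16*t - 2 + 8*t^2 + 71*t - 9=8*t^2 + 87*t - 11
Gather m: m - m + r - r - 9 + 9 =0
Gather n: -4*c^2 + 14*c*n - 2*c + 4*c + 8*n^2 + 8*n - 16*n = -4*c^2 + 2*c + 8*n^2 + n*(14*c - 8)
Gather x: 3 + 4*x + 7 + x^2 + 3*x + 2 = x^2 + 7*x + 12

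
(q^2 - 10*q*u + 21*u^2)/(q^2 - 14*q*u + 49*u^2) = (q - 3*u)/(q - 7*u)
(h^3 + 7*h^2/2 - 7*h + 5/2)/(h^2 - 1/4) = 2*(h^2 + 4*h - 5)/(2*h + 1)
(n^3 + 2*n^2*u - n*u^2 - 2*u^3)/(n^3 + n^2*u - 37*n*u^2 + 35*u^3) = (-n^2 - 3*n*u - 2*u^2)/(-n^2 - 2*n*u + 35*u^2)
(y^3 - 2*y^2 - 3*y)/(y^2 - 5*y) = (y^2 - 2*y - 3)/(y - 5)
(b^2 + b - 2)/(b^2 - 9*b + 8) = (b + 2)/(b - 8)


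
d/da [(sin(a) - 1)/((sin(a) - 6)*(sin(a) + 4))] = (2*sin(a) + cos(a)^2 - 27)*cos(a)/((sin(a) - 6)^2*(sin(a) + 4)^2)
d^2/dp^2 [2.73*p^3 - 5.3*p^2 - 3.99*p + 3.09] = 16.38*p - 10.6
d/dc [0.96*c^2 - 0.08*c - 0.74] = 1.92*c - 0.08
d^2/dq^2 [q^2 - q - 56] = 2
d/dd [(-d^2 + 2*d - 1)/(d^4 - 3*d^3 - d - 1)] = (2*(d - 1)*(-d^4 + 3*d^3 + d + 1) - (d^2 - 2*d + 1)*(-4*d^3 + 9*d^2 + 1))/(-d^4 + 3*d^3 + d + 1)^2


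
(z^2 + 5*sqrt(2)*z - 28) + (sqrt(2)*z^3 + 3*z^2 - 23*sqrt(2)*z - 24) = sqrt(2)*z^3 + 4*z^2 - 18*sqrt(2)*z - 52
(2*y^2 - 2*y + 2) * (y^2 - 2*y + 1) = 2*y^4 - 6*y^3 + 8*y^2 - 6*y + 2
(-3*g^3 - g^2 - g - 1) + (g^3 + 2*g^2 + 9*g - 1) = -2*g^3 + g^2 + 8*g - 2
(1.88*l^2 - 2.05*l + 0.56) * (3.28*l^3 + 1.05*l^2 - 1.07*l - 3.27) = 6.1664*l^5 - 4.75*l^4 - 2.3273*l^3 - 3.3661*l^2 + 6.1043*l - 1.8312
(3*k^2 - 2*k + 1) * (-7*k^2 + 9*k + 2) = -21*k^4 + 41*k^3 - 19*k^2 + 5*k + 2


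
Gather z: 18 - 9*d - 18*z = -9*d - 18*z + 18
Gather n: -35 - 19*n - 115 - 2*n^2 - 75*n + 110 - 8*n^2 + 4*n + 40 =-10*n^2 - 90*n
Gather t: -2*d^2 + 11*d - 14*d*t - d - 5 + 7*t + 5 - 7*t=-2*d^2 - 14*d*t + 10*d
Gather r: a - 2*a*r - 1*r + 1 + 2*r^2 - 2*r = a + 2*r^2 + r*(-2*a - 3) + 1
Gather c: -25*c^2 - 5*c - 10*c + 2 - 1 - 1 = -25*c^2 - 15*c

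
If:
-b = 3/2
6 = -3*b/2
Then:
No Solution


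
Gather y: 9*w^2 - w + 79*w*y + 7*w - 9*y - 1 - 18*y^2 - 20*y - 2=9*w^2 + 6*w - 18*y^2 + y*(79*w - 29) - 3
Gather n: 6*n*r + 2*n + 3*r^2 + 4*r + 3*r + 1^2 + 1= n*(6*r + 2) + 3*r^2 + 7*r + 2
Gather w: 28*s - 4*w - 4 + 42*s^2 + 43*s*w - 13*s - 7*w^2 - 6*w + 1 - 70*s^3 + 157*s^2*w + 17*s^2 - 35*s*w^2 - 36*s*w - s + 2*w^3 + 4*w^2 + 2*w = -70*s^3 + 59*s^2 + 14*s + 2*w^3 + w^2*(-35*s - 3) + w*(157*s^2 + 7*s - 8) - 3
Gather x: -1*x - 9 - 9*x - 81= -10*x - 90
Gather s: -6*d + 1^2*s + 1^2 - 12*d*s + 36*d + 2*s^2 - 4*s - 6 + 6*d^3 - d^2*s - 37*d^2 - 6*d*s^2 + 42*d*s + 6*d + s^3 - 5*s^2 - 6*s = 6*d^3 - 37*d^2 + 36*d + s^3 + s^2*(-6*d - 3) + s*(-d^2 + 30*d - 9) - 5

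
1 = 1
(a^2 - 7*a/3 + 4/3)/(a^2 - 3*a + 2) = (a - 4/3)/(a - 2)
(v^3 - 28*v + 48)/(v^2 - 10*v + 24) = (v^2 + 4*v - 12)/(v - 6)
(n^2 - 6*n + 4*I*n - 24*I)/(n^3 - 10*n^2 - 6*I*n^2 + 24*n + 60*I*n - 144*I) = (n + 4*I)/(n^2 + n*(-4 - 6*I) + 24*I)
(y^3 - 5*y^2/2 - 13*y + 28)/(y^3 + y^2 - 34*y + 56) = (y + 7/2)/(y + 7)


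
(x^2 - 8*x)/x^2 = (x - 8)/x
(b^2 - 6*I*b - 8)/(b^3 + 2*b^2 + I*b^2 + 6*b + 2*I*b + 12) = (b - 4*I)/(b^2 + b*(2 + 3*I) + 6*I)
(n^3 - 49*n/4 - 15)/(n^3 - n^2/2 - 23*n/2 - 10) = (n + 3/2)/(n + 1)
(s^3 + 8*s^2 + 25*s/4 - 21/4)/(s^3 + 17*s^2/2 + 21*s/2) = (s - 1/2)/s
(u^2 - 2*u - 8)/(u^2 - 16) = (u + 2)/(u + 4)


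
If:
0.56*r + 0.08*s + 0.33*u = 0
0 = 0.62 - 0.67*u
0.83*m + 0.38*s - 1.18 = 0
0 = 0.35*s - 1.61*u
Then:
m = -0.53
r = -1.15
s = 4.26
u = 0.93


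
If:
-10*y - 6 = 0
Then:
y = -3/5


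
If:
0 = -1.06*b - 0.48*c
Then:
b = -0.452830188679245*c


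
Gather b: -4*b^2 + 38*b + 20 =-4*b^2 + 38*b + 20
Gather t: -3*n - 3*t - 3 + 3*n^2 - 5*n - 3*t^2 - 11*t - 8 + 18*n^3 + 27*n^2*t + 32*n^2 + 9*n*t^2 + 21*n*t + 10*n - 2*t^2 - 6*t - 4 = 18*n^3 + 35*n^2 + 2*n + t^2*(9*n - 5) + t*(27*n^2 + 21*n - 20) - 15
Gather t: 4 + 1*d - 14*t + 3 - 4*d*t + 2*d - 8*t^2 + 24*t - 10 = 3*d - 8*t^2 + t*(10 - 4*d) - 3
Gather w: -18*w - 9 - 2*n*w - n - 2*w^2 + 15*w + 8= -n - 2*w^2 + w*(-2*n - 3) - 1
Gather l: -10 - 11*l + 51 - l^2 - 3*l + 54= -l^2 - 14*l + 95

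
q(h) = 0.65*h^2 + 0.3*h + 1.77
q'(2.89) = 4.06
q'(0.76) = 1.29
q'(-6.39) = -8.01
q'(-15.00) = -19.20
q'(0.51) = 0.96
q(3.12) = 9.03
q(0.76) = 2.37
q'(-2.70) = -3.21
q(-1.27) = 2.44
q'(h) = 1.3*h + 0.3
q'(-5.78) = -7.21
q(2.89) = 8.07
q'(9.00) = 12.00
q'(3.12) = 4.36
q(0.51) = 2.09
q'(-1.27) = -1.35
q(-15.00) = 143.52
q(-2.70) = 5.70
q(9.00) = 57.12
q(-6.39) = 26.39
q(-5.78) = 21.75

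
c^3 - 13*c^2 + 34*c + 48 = (c - 8)*(c - 6)*(c + 1)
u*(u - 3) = u^2 - 3*u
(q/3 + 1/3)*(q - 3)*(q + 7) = q^3/3 + 5*q^2/3 - 17*q/3 - 7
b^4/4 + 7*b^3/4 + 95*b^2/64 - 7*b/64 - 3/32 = (b/4 + 1/4)*(b - 1/4)*(b + 1/4)*(b + 6)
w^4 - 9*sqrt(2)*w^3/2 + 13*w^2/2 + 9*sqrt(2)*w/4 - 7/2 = (w - 7*sqrt(2)/2)*(w - sqrt(2))*(w - sqrt(2)/2)*(w + sqrt(2)/2)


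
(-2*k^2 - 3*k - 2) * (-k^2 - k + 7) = 2*k^4 + 5*k^3 - 9*k^2 - 19*k - 14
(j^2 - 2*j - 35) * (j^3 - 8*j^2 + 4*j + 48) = j^5 - 10*j^4 - 15*j^3 + 320*j^2 - 236*j - 1680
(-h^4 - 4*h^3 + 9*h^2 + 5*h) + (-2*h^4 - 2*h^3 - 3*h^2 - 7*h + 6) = -3*h^4 - 6*h^3 + 6*h^2 - 2*h + 6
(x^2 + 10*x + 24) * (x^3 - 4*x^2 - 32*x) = x^5 + 6*x^4 - 48*x^3 - 416*x^2 - 768*x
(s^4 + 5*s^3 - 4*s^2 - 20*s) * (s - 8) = s^5 - 3*s^4 - 44*s^3 + 12*s^2 + 160*s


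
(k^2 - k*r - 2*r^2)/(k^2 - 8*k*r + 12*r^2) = (-k - r)/(-k + 6*r)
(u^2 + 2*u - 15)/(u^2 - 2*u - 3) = (u + 5)/(u + 1)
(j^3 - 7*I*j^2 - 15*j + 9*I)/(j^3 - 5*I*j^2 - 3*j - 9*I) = (j - I)/(j + I)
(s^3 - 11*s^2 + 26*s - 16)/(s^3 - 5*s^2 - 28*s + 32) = (s - 2)/(s + 4)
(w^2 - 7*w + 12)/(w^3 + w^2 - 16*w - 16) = (w - 3)/(w^2 + 5*w + 4)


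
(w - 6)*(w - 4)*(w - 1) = w^3 - 11*w^2 + 34*w - 24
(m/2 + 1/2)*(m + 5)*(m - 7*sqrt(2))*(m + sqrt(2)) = m^4/2 - 3*sqrt(2)*m^3 + 3*m^3 - 18*sqrt(2)*m^2 - 9*m^2/2 - 42*m - 15*sqrt(2)*m - 35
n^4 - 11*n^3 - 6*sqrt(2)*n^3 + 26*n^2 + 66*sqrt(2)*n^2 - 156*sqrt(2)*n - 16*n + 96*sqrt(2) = (n - 8)*(n - 2)*(n - 1)*(n - 6*sqrt(2))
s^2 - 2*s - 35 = (s - 7)*(s + 5)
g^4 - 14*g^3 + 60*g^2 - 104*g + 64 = (g - 8)*(g - 2)^3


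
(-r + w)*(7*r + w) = -7*r^2 + 6*r*w + w^2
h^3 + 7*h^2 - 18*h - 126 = (h + 7)*(h - 3*sqrt(2))*(h + 3*sqrt(2))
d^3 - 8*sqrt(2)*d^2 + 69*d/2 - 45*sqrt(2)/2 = (d - 5*sqrt(2))*(d - 3*sqrt(2)/2)^2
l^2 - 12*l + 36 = (l - 6)^2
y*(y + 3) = y^2 + 3*y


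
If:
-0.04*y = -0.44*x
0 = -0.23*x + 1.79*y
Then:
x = 0.00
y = 0.00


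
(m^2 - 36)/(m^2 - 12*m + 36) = (m + 6)/(m - 6)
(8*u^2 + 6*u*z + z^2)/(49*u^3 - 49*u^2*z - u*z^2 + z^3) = (8*u^2 + 6*u*z + z^2)/(49*u^3 - 49*u^2*z - u*z^2 + z^3)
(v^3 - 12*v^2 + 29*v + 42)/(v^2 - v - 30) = (v^2 - 6*v - 7)/(v + 5)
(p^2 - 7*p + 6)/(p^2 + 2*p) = (p^2 - 7*p + 6)/(p*(p + 2))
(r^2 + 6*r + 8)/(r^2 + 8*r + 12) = (r + 4)/(r + 6)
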